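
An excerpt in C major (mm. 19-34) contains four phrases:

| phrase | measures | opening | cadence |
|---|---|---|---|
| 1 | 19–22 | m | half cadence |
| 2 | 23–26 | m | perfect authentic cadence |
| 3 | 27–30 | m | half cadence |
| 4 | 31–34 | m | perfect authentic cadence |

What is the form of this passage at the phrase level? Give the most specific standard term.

repeated period

The cadence pattern HC–PAC–HC–PAC is weak–strong twice, and phrases 3–4 restate phrases 1–2: a period heard twice, not a double period (which would end weakly at phrase 2).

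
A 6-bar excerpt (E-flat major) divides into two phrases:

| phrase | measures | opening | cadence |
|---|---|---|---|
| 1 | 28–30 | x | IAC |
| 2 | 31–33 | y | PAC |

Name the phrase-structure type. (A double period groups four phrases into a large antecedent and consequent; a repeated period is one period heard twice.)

Phrase 1 ends with an imperfect authentic cadence (weaker) and phrase 2 with a perfect authentic cadence (stronger): antecedent + consequent = a period.
The two phrases open with different material (x / y), so the period is contrasting.

contrasting period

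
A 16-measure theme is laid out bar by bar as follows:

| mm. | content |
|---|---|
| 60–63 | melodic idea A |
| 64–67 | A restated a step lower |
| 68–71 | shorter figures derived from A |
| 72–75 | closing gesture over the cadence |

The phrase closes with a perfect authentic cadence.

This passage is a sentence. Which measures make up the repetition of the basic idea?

measures 64–67

The presentation of a sentence is the basic idea (bars 60–63) plus its repetition (mm. 64–67); the repetition of the basic idea is therefore measures 64–67.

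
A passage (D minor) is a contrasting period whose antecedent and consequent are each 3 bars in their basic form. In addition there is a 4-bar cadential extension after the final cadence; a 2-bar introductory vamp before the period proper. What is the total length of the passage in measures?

12 measures

Basic contrasting period: 3 + 3 = 6 bars.
6 (basic form) + 4 (cadential extension) + 2 (introduction) = 12.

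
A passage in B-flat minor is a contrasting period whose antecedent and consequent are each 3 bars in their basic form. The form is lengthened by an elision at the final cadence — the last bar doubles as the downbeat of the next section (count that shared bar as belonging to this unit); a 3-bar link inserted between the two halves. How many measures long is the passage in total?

9 measures

Basic contrasting period: 3 + 3 = 6 bars.
6 (basic form) + 3 (link) = 9.
The elision shares a bar with the next section but does not change this unit's count.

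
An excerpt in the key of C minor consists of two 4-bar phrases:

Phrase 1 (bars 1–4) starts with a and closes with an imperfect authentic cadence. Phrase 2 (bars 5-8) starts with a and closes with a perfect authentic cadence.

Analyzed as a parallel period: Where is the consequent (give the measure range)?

The antecedent is the phrase ending with the weaker cadence (imperfect authentic cadence, phrase 1) and the consequent the one ending more conclusively (perfect authentic cadence, phrase 2); the consequent is mm. 5–8.

measures 5–8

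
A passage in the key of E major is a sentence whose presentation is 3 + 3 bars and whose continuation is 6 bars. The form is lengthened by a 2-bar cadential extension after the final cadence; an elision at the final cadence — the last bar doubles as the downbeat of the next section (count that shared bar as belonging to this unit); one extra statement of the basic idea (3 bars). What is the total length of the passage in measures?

Basic sentence: 3 + 3 + 6 = 12 bars.
12 (basic form) + 2 (cadential extension) + 3 (extra statement) = 17.
The elision shares a bar with the next section but does not change this unit's count.

17 measures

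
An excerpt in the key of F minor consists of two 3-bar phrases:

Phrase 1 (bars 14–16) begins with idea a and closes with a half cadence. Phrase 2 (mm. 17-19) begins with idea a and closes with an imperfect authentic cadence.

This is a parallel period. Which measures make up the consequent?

measures 17–19

The phrase ending with the weaker cadence (half cadence) is the antecedent; the one ending more conclusively (imperfect authentic cadence) is the consequent. The consequent is measures 17–19.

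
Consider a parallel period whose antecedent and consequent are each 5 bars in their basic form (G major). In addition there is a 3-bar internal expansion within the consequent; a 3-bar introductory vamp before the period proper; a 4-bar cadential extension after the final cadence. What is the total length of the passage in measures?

Basic parallel period: 5 + 5 = 10 bars.
10 (basic form) + 3 (internal expansion) + 3 (introduction) + 4 (cadential extension) = 20.

20 measures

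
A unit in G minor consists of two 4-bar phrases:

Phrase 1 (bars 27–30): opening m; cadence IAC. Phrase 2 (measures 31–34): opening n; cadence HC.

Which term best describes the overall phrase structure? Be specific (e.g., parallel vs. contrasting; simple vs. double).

The second phrase closes with a half cadence, which is not stronger than the first phrase's imperfect authentic cadence; without a weak→strong cadential pair there is no antecedent–consequent relationship, so this is a phrase group rather than a period.

phrase group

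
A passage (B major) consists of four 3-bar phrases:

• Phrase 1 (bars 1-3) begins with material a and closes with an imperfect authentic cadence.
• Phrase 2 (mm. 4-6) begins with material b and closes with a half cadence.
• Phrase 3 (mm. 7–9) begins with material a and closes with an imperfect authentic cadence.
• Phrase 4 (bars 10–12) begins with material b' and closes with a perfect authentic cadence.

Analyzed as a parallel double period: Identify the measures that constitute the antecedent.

In a double period the four phrases pair into a large antecedent (phrases 1–2, ending half cadence) and a large consequent (phrases 3–4, ending perfect authentic cadence). The antecedent spans bars 1-6.

measures 1–6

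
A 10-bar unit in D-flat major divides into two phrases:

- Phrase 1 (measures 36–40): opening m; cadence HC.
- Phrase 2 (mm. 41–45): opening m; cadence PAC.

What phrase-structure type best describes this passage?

Phrase 1 ends with a half cadence (weaker) and phrase 2 with a perfect authentic cadence (stronger): antecedent + consequent = a period.
The two phrases open with the same material (m / m), so the period is parallel.

parallel period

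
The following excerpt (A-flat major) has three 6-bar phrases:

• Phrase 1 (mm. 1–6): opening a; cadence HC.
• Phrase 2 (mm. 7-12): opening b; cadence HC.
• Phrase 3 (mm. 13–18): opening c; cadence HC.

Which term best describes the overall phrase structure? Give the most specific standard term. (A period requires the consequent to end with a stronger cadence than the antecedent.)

phrase group

The final phrase closes with a half cadence, which is not stronger than the preceding half cadence; the 3 phrases lack an overall antecedent–consequent design and so form a phrase group.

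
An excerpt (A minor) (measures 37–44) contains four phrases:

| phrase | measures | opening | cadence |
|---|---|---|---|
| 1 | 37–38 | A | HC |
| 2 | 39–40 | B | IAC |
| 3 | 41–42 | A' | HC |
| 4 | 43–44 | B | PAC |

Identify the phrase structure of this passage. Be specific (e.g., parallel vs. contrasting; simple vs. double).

parallel double period

Four phrases in two halves: the first half (bars 37–40) ends with an imperfect authentic cadence, the second (bars 41–44) with a perfect authentic cadence — a large antecedent–consequent pair, i.e. a double period.
Phrase 3 begins with the same material as phrase 1, making it parallel.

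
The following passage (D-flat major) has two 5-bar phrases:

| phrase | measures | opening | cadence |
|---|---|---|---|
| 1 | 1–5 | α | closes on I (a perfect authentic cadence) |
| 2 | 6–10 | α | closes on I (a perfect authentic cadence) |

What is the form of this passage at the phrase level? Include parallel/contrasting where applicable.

repeated phrase

Both phrases have the same opening (α) and the same cadence (perfect authentic cadence): the second is a restatement, not a consequent, so this is a repeated phrase rather than a period.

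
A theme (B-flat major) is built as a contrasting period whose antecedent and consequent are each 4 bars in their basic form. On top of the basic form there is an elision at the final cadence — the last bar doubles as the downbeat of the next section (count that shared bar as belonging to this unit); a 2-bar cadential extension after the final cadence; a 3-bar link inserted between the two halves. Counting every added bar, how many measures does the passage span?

13 measures

Basic contrasting period: 4 + 4 = 8 bars.
8 (basic form) + 2 (cadential extension) + 3 (link) = 13.
The elision shares a bar with the next section but does not change this unit's count.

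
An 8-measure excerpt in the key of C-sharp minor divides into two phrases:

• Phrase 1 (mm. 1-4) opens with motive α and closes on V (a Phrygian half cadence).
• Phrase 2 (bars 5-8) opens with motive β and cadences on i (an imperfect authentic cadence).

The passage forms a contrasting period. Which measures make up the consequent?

measures 5–8

The antecedent is the phrase ending with the weaker cadence (Phrygian half cadence, phrase 1) and the consequent the one ending more conclusively (imperfect authentic cadence, phrase 2); the consequent is mm. 5–8.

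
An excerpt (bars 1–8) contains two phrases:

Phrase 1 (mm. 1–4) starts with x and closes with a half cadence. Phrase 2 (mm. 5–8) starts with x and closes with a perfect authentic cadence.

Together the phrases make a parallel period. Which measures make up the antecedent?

measures 1–4

The phrase ending with the weaker cadence (half cadence) is the antecedent; the one ending more conclusively (perfect authentic cadence) is the consequent. The antecedent is measures 1–4.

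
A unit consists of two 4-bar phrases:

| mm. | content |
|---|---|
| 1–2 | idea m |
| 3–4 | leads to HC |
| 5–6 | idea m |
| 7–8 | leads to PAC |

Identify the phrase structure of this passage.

Phrase 1 ends with a half cadence (weaker) and phrase 2 with a perfect authentic cadence (stronger): antecedent + consequent = a period.
The two phrases open with the same material (m / m), so the period is parallel.

parallel period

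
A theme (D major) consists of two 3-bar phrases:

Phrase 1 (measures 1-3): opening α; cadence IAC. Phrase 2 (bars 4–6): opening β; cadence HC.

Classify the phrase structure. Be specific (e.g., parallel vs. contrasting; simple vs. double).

phrase group

The second phrase closes with a half cadence, which is not stronger than the first phrase's imperfect authentic cadence; without a weak→strong cadential pair there is no antecedent–consequent relationship, so this is a phrase group rather than a period.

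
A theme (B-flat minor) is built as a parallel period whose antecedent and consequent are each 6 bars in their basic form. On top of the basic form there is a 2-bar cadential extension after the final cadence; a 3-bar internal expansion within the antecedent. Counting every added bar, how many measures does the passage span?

Basic parallel period: 6 + 6 = 12 bars.
12 (basic form) + 2 (cadential extension) + 3 (internal expansion) = 17.

17 measures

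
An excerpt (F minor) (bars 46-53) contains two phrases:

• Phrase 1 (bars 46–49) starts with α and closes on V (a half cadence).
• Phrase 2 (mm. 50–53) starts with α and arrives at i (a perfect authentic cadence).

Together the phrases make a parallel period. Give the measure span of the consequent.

measures 50–53

The phrase ending with the weaker cadence (half cadence) is the antecedent; the one ending more conclusively (perfect authentic cadence) is the consequent. The consequent is measures 50–53.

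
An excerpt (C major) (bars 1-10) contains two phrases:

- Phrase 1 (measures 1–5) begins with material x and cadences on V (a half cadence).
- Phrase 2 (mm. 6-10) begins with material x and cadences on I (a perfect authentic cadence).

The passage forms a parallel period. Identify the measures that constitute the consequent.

The antecedent is the phrase ending with the weaker cadence (half cadence, phrase 1) and the consequent the one ending more conclusively (perfect authentic cadence, phrase 2); the consequent is bars 6–10.

measures 6–10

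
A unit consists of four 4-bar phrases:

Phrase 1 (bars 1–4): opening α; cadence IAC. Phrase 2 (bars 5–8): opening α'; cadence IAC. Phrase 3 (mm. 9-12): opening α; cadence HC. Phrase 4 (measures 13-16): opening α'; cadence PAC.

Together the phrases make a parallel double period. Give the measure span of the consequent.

measures 9–16

In a double period the first pair of phrases (ending imperfect authentic cadence) is the large antecedent and the second pair (ending perfect authentic cadence) is the large consequent; the consequent is measures 9–16.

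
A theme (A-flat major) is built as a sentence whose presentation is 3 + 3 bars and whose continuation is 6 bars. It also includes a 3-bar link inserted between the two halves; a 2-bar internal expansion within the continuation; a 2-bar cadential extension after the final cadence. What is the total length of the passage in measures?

19 measures

Basic sentence: 3 + 3 + 6 = 12 bars.
12 (basic form) + 3 (link) + 2 (internal expansion) + 2 (cadential extension) = 19.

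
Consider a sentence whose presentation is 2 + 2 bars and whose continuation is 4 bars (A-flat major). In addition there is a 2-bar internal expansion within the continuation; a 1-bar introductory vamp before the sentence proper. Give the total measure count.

11 measures

Basic sentence: 2 + 2 + 4 = 8 bars.
8 (basic form) + 2 (internal expansion) + 1 (introduction) = 11.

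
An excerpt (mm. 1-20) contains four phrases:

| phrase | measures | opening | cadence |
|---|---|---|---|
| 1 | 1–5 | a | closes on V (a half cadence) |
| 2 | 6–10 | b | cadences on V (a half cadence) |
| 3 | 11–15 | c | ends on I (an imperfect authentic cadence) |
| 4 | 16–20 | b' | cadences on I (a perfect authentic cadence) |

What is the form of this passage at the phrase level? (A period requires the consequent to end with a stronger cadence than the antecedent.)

contrasting double period

Four phrases in two halves: the first half (mm. 1-10) ends with a half cadence, the second (mm. 11-20) with a perfect authentic cadence — a large antecedent–consequent pair, i.e. a double period.
Phrase 3 begins with different material from phrase 1, making it contrasting.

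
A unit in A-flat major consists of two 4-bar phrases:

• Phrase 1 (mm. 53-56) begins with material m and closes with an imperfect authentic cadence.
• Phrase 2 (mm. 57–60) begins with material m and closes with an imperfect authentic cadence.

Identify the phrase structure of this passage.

repeated phrase

Both phrases have the same opening (m) and the same cadence (imperfect authentic cadence): the second is a restatement, not a consequent, so this is a repeated phrase rather than a period.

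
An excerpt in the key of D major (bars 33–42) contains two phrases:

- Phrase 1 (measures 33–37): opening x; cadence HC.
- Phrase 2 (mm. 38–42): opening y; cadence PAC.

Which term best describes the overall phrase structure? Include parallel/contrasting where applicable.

contrasting period

Phrase 1 ends with a half cadence (weaker) and phrase 2 with a perfect authentic cadence (stronger): antecedent + consequent = a period.
The two phrases open with different material (x / y), so the period is contrasting.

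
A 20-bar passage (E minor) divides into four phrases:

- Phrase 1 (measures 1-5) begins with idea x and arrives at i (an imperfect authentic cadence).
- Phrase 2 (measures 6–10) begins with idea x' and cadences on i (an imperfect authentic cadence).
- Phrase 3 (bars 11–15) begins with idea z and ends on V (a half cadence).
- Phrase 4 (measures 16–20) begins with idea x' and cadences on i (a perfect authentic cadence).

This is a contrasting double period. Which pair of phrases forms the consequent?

phrases 3 and 4

In a double period the first pair of phrases (ending imperfect authentic cadence) is the large antecedent and the second pair (ending perfect authentic cadence) is the large consequent; the consequent is phrases 3 and 4.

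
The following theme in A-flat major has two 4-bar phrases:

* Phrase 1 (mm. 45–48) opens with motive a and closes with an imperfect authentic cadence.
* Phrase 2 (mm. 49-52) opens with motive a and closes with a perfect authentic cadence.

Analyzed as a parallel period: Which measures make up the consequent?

measures 49–52

The antecedent is the phrase ending with the weaker cadence (imperfect authentic cadence, phrase 1) and the consequent the one ending more conclusively (perfect authentic cadence, phrase 2); the consequent is mm. 49-52.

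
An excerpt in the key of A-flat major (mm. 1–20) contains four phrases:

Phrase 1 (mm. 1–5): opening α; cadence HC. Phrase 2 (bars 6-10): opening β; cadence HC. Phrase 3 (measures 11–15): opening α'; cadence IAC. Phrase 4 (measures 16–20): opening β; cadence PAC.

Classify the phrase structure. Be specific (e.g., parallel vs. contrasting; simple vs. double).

parallel double period

Four phrases in two halves: the first half (measures 1–10) ends with a half cadence, the second (bars 11–20) with a perfect authentic cadence — a large antecedent–consequent pair, i.e. a double period.
Phrase 3 begins with the same material as phrase 1, making it parallel.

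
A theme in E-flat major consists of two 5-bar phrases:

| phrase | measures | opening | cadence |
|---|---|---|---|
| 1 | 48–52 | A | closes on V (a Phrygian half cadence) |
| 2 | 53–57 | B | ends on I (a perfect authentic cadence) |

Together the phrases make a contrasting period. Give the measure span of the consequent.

The phrase ending with the weaker cadence (Phrygian half cadence) is the antecedent; the one ending more conclusively (perfect authentic cadence) is the consequent. The consequent is measures 53–57.

measures 53–57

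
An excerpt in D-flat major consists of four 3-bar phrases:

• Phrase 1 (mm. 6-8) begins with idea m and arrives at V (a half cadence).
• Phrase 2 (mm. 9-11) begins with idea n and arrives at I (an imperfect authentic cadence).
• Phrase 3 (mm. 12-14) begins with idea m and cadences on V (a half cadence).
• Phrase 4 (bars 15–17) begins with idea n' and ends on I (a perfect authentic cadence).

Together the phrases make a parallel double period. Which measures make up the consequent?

In a double period the first pair of phrases (ending imperfect authentic cadence) is the large antecedent and the second pair (ending perfect authentic cadence) is the large consequent; the consequent is measures 12–17.

measures 12–17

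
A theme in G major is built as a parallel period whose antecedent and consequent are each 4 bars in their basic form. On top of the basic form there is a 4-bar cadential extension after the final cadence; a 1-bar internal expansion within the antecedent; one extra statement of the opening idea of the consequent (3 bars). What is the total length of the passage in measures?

16 measures

Basic parallel period: 4 + 4 = 8 bars.
8 (basic form) + 4 (cadential extension) + 1 (internal expansion) + 3 (extra statement) = 16.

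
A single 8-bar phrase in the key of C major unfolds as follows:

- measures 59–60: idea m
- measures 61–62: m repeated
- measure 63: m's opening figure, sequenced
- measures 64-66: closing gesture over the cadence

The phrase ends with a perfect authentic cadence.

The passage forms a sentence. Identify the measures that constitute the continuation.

After the presentation (mm. 59–62), the continuation covers the fragmentation through the cadence: bars 63–66.

measures 63–66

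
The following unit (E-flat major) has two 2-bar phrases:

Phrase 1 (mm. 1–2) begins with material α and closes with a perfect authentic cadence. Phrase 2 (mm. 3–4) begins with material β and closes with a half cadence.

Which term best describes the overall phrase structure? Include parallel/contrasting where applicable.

phrase group

The second phrase closes with a half cadence, which is not stronger than the first phrase's perfect authentic cadence; without a weak→strong cadential pair there is no antecedent–consequent relationship, so this is a phrase group rather than a period.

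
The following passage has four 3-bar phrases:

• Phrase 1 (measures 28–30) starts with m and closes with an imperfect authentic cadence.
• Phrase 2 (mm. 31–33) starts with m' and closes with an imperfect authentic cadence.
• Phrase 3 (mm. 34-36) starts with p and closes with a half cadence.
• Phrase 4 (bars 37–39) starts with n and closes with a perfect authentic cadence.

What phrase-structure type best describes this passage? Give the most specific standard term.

contrasting double period

Four phrases in two halves: the first half (measures 28–33) ends with an imperfect authentic cadence, the second (mm. 34–39) with a perfect authentic cadence — a large antecedent–consequent pair, i.e. a double period.
Phrase 3 begins with different material from phrase 1, making it contrasting.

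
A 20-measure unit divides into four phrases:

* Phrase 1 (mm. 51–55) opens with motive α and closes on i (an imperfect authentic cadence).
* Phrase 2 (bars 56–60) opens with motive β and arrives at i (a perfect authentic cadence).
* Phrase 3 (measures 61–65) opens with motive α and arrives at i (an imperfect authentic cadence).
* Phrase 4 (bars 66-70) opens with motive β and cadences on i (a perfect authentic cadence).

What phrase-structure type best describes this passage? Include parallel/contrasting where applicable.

The cadence pattern IAC–PAC–IAC–PAC is weak–strong twice, and phrases 3–4 restate phrases 1–2: a period heard twice, not a double period (which would end weakly at phrase 2).

repeated period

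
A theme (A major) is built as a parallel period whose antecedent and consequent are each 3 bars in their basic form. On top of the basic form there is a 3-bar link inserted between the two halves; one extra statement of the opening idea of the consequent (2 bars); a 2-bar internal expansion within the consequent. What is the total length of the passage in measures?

13 measures

Basic parallel period: 3 + 3 = 6 bars.
6 (basic form) + 3 (link) + 2 (extra statement) + 2 (internal expansion) = 13.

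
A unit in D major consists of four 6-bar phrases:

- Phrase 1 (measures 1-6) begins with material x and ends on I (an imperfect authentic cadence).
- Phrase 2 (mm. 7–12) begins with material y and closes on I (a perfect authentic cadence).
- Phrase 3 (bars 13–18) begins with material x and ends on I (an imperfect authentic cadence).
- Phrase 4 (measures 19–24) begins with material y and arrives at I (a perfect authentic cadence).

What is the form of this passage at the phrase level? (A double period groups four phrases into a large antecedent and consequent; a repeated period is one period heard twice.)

The cadence pattern IAC–PAC–IAC–PAC is weak–strong twice, and phrases 3–4 restate phrases 1–2: a period heard twice, not a double period (which would end weakly at phrase 2).

repeated period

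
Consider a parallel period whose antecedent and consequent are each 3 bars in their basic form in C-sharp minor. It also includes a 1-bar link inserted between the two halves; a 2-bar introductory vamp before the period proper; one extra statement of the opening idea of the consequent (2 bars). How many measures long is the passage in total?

Basic parallel period: 3 + 3 = 6 bars.
6 (basic form) + 1 (link) + 2 (introduction) + 2 (extra statement) = 11.

11 measures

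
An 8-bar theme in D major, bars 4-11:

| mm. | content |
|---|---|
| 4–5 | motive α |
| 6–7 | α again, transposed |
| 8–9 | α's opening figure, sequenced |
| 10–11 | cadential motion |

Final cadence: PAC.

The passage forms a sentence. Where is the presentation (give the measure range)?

The presentation of a sentence is the basic idea (measures 4–5) plus its repetition (mm. 6–7); the presentation is therefore bars 4–7.

measures 4–7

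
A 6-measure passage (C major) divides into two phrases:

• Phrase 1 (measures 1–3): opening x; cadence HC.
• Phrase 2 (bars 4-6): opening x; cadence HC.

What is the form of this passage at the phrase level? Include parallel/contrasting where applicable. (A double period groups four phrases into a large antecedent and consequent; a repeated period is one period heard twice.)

Both phrases have the same opening (x) and the same cadence (half cadence): the second is a restatement, not a consequent, so this is a repeated phrase rather than a period.

repeated phrase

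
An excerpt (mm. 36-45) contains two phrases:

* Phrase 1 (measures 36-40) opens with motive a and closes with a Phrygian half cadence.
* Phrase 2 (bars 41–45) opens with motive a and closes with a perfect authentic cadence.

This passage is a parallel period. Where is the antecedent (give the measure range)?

The antecedent is the phrase ending with the weaker cadence (Phrygian half cadence, phrase 1) and the consequent the one ending more conclusively (perfect authentic cadence, phrase 2); the antecedent is mm. 36-40.

measures 36–40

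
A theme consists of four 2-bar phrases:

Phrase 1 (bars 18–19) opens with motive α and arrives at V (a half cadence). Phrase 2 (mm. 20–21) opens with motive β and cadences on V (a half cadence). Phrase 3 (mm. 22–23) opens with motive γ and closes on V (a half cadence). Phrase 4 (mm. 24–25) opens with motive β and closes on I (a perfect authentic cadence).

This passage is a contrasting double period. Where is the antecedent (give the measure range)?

In a double period the four phrases pair into a large antecedent (phrases 1–2, ending half cadence) and a large consequent (phrases 3–4, ending perfect authentic cadence). The antecedent spans mm. 18-21.

measures 18–21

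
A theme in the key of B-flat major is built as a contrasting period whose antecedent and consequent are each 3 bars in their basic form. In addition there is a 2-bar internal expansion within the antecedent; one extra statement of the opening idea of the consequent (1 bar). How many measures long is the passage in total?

Basic contrasting period: 3 + 3 = 6 bars.
6 (basic form) + 2 (internal expansion) + 1 (extra statement) = 9.

9 measures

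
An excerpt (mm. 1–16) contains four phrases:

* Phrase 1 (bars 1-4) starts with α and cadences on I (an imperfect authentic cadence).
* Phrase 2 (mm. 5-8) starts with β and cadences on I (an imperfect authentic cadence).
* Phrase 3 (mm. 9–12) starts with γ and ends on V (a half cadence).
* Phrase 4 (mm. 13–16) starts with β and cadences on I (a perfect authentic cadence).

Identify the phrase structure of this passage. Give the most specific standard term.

Four phrases in two halves: the first half (mm. 1–8) ends with an imperfect authentic cadence, the second (mm. 9-16) with a perfect authentic cadence — a large antecedent–consequent pair, i.e. a double period.
Phrase 3 begins with different material from phrase 1, making it contrasting.

contrasting double period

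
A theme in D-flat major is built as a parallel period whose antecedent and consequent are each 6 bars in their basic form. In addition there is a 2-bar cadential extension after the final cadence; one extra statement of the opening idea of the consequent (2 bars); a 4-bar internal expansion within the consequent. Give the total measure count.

20 measures

Basic parallel period: 6 + 6 = 12 bars.
12 (basic form) + 2 (cadential extension) + 2 (extra statement) + 4 (internal expansion) = 20.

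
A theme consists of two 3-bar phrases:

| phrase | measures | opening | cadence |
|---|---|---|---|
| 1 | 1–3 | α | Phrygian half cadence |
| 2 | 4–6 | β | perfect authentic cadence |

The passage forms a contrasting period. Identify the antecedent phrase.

phrase 1

The phrase ending with the weaker cadence (Phrygian half cadence) is the antecedent; the one ending more conclusively (perfect authentic cadence) is the consequent. The antecedent is phrase 1.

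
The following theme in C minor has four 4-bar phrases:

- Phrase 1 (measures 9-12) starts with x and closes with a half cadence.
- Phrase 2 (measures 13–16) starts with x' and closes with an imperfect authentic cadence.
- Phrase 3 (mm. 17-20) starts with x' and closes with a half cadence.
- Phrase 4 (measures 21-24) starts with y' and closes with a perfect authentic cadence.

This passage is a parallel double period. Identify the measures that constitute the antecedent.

measures 9–16

In a double period the four phrases pair into a large antecedent (phrases 1–2, ending imperfect authentic cadence) and a large consequent (phrases 3–4, ending perfect authentic cadence). The antecedent spans measures 9–16.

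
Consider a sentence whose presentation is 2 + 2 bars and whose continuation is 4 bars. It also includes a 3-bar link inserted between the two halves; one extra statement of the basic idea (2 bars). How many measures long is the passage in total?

Basic sentence: 2 + 2 + 4 = 8 bars.
8 (basic form) + 3 (link) + 2 (extra statement) = 13.

13 measures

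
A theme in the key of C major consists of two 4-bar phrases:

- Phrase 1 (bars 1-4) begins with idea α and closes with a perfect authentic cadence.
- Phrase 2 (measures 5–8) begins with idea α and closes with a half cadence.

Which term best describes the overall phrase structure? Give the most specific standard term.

The second phrase closes with a half cadence, which is not stronger than the first phrase's perfect authentic cadence; without a weak→strong cadential pair there is no antecedent–consequent relationship, so this is a phrase group rather than a period.

phrase group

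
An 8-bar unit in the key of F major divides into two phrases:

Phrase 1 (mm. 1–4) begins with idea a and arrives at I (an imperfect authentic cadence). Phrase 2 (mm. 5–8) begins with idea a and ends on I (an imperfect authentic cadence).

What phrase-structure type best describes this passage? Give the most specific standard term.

repeated phrase

Both phrases have the same opening (a) and the same cadence (imperfect authentic cadence): the second is a restatement, not a consequent, so this is a repeated phrase rather than a period.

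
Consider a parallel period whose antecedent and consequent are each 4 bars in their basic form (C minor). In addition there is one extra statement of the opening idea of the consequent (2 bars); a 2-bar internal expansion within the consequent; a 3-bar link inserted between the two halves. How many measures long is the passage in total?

Basic parallel period: 4 + 4 = 8 bars.
8 (basic form) + 2 (extra statement) + 2 (internal expansion) + 3 (link) = 15.

15 measures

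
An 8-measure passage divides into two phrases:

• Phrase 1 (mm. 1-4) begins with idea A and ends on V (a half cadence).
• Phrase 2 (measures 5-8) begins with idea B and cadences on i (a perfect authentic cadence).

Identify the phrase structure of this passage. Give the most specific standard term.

contrasting period

Phrase 1 ends with a half cadence (weaker) and phrase 2 with a perfect authentic cadence (stronger): antecedent + consequent = a period.
The two phrases open with different material (A / B), so the period is contrasting.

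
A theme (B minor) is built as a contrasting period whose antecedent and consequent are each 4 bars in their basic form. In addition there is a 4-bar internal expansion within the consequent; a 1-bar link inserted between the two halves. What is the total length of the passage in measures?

Basic contrasting period: 4 + 4 = 8 bars.
8 (basic form) + 4 (internal expansion) + 1 (link) = 13.

13 measures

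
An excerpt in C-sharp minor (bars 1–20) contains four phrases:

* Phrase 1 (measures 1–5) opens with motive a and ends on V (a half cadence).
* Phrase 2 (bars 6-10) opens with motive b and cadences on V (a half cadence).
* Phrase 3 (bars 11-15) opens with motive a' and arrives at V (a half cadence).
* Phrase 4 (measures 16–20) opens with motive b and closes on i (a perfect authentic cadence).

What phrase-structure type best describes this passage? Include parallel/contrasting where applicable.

Four phrases in two halves: the first half (mm. 1–10) ends with a half cadence, the second (mm. 11–20) with a perfect authentic cadence — a large antecedent–consequent pair, i.e. a double period.
Phrase 3 begins with the same material as phrase 1, making it parallel.

parallel double period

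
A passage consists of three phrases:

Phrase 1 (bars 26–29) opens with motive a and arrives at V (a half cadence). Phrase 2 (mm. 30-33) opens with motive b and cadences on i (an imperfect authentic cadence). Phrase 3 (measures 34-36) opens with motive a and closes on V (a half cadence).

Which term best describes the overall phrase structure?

The final phrase closes with a half cadence, which is not stronger than the preceding imperfect authentic cadence; the 3 phrases lack an overall antecedent–consequent design and so form a phrase group.

phrase group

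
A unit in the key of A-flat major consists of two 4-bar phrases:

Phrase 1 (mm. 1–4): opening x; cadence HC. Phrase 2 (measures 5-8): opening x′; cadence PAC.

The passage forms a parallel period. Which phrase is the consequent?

The phrase ending with the weaker cadence (half cadence) is the antecedent; the one ending more conclusively (perfect authentic cadence) is the consequent. The consequent is phrase 2.

phrase 2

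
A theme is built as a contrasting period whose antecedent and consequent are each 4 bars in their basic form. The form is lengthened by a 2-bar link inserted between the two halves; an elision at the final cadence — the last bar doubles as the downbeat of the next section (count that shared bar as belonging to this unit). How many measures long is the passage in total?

Basic contrasting period: 4 + 4 = 8 bars.
8 (basic form) + 2 (link) = 10.
The elision shares a bar with the next section but does not change this unit's count.

10 measures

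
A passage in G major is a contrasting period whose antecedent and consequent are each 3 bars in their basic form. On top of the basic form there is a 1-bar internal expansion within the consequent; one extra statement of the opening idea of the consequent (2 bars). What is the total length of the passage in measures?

Basic contrasting period: 3 + 3 = 6 bars.
6 (basic form) + 1 (internal expansion) + 2 (extra statement) = 9.

9 measures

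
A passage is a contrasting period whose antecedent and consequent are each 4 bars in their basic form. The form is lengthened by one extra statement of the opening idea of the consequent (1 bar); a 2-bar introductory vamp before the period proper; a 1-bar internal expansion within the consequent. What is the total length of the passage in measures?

Basic contrasting period: 4 + 4 = 8 bars.
8 (basic form) + 1 (extra statement) + 2 (introduction) + 1 (internal expansion) = 12.

12 measures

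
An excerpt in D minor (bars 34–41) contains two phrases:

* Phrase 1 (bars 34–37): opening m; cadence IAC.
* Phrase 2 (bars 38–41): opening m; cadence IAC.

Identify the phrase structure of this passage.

repeated phrase

Both phrases have the same opening (m) and the same cadence (imperfect authentic cadence): the second is a restatement, not a consequent, so this is a repeated phrase rather than a period.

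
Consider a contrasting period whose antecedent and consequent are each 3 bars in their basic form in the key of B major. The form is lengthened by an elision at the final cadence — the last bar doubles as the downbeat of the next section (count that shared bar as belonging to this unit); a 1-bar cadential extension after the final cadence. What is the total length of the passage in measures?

Basic contrasting period: 3 + 3 = 6 bars.
6 (basic form) + 1 (cadential extension) = 7.
The elision shares a bar with the next section but does not change this unit's count.

7 measures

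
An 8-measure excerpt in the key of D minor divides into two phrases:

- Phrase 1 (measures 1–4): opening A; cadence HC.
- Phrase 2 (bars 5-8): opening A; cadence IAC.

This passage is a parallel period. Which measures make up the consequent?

measures 5–8

The antecedent is the phrase ending with the weaker cadence (half cadence, phrase 1) and the consequent the one ending more conclusively (imperfect authentic cadence, phrase 2); the consequent is mm. 5-8.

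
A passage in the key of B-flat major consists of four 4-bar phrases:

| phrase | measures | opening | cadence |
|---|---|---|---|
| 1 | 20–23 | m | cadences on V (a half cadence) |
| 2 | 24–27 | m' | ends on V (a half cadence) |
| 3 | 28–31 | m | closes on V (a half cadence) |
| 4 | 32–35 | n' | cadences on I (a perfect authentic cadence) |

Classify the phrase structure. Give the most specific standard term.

parallel double period

Four phrases in two halves: the first half (bars 20–27) ends with a half cadence, the second (mm. 28-35) with a perfect authentic cadence — a large antecedent–consequent pair, i.e. a double period.
Phrase 3 begins with the same material as phrase 1, making it parallel.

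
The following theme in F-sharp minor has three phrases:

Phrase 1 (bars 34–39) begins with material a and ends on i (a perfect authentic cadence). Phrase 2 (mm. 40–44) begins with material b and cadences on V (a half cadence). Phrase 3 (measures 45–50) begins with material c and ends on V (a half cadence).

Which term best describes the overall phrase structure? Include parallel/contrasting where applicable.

The final phrase closes with a half cadence, which is not stronger than the preceding half cadence; the 3 phrases lack an overall antecedent–consequent design and so form a phrase group.

phrase group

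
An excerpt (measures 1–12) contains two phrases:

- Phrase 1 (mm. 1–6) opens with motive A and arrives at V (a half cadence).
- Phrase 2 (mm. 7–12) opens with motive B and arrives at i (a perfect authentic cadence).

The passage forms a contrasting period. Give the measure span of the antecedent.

measures 1–6

The antecedent is the phrase ending with the weaker cadence (half cadence, phrase 1) and the consequent the one ending more conclusively (perfect authentic cadence, phrase 2); the antecedent is bars 1–6.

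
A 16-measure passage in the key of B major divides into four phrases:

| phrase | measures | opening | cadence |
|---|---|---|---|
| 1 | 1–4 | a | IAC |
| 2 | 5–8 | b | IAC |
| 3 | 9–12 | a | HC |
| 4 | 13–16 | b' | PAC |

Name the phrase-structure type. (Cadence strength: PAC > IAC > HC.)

parallel double period

Four phrases in two halves: the first half (mm. 1–8) ends with an imperfect authentic cadence, the second (mm. 9–16) with a perfect authentic cadence — a large antecedent–consequent pair, i.e. a double period.
Phrase 3 begins with the same material as phrase 1, making it parallel.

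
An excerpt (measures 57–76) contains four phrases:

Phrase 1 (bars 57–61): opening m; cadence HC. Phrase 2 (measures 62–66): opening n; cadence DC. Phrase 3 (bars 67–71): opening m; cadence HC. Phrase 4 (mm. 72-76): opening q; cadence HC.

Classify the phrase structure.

Phrase 4 ends with a half cadence, no stronger than phrase 2's deceptive cadence, so the four phrases do not form a double period; nor do phrases 3–4 duplicate 1–2, so it is not a repeated period. With no phrase reaching a conclusive cadence, the passage is a phrase group.

phrase group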